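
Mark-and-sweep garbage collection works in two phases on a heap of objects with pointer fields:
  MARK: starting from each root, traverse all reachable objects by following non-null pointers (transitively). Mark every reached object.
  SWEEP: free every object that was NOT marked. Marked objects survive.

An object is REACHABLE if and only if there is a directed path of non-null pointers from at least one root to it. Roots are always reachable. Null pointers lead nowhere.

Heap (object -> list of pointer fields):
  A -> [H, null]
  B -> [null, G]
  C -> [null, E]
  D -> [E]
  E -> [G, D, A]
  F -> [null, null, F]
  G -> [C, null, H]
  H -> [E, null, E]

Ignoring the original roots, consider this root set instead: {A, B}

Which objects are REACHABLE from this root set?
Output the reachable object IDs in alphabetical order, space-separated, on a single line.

Roots: A B
Mark A: refs=H null, marked=A
Mark B: refs=null G, marked=A B
Mark H: refs=E null E, marked=A B H
Mark G: refs=C null H, marked=A B G H
Mark E: refs=G D A, marked=A B E G H
Mark C: refs=null E, marked=A B C E G H
Mark D: refs=E, marked=A B C D E G H
Unmarked (collected): F

Answer: A B C D E G H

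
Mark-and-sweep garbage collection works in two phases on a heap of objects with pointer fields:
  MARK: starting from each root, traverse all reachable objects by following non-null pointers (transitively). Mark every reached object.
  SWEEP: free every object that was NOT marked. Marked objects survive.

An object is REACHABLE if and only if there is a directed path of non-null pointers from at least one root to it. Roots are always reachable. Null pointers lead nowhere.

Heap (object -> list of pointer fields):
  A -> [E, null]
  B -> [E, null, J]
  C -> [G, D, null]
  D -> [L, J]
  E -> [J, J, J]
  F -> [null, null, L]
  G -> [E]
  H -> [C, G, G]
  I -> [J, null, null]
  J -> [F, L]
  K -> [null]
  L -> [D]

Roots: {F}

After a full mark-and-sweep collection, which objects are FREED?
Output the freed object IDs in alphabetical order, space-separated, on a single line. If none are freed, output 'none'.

Roots: F
Mark F: refs=null null L, marked=F
Mark L: refs=D, marked=F L
Mark D: refs=L J, marked=D F L
Mark J: refs=F L, marked=D F J L
Unmarked (collected): A B C E G H I K

Answer: A B C E G H I K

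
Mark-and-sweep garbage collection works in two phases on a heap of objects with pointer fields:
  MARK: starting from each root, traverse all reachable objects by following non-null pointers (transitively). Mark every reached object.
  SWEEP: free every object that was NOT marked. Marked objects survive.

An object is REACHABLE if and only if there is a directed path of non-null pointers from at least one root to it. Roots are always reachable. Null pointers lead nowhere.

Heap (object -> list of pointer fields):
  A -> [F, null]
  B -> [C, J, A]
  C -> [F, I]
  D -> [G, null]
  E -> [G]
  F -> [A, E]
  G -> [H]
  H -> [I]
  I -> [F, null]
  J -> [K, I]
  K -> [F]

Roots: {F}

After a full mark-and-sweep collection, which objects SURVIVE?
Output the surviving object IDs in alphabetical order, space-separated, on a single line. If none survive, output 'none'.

Roots: F
Mark F: refs=A E, marked=F
Mark A: refs=F null, marked=A F
Mark E: refs=G, marked=A E F
Mark G: refs=H, marked=A E F G
Mark H: refs=I, marked=A E F G H
Mark I: refs=F null, marked=A E F G H I
Unmarked (collected): B C D J K

Answer: A E F G H I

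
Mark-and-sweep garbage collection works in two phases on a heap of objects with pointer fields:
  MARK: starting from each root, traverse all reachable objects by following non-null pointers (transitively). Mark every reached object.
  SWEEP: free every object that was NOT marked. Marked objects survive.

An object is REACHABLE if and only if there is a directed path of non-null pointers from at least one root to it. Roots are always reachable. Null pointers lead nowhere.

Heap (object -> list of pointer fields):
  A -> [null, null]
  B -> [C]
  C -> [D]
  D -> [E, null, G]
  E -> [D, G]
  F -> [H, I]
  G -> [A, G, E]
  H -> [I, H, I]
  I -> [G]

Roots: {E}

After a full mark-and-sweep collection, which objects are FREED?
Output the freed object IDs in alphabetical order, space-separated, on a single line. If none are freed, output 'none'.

Roots: E
Mark E: refs=D G, marked=E
Mark D: refs=E null G, marked=D E
Mark G: refs=A G E, marked=D E G
Mark A: refs=null null, marked=A D E G
Unmarked (collected): B C F H I

Answer: B C F H I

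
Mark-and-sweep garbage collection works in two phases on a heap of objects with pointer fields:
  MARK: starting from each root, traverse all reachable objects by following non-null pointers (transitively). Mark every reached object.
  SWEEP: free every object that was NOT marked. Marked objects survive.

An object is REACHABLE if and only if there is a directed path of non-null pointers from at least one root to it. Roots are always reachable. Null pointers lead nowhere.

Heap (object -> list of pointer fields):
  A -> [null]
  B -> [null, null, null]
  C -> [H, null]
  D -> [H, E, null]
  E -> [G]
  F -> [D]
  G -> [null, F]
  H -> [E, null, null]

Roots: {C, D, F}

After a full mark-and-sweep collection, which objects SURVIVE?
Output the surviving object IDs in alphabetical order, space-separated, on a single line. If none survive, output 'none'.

Roots: C D F
Mark C: refs=H null, marked=C
Mark D: refs=H E null, marked=C D
Mark F: refs=D, marked=C D F
Mark H: refs=E null null, marked=C D F H
Mark E: refs=G, marked=C D E F H
Mark G: refs=null F, marked=C D E F G H
Unmarked (collected): A B

Answer: C D E F G H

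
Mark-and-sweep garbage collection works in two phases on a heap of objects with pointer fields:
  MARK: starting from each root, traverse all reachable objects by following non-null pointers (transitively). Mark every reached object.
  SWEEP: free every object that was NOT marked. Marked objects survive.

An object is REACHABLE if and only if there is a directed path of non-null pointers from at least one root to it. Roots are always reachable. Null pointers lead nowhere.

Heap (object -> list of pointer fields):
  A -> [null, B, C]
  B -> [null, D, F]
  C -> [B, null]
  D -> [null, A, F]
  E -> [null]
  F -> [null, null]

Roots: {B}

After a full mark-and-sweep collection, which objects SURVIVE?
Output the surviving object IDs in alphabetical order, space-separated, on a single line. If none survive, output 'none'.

Answer: A B C D F

Derivation:
Roots: B
Mark B: refs=null D F, marked=B
Mark D: refs=null A F, marked=B D
Mark F: refs=null null, marked=B D F
Mark A: refs=null B C, marked=A B D F
Mark C: refs=B null, marked=A B C D F
Unmarked (collected): E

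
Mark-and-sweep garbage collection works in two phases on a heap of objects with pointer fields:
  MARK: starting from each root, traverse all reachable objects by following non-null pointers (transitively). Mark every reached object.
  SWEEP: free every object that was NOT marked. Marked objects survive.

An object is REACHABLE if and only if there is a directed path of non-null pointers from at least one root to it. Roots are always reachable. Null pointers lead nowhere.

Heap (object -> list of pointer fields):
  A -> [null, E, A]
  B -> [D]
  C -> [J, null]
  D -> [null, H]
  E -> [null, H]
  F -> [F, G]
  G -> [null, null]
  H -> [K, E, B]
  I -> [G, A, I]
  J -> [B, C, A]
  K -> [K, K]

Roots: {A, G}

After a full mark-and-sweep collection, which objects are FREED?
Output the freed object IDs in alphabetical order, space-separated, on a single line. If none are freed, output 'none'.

Answer: C F I J

Derivation:
Roots: A G
Mark A: refs=null E A, marked=A
Mark G: refs=null null, marked=A G
Mark E: refs=null H, marked=A E G
Mark H: refs=K E B, marked=A E G H
Mark K: refs=K K, marked=A E G H K
Mark B: refs=D, marked=A B E G H K
Mark D: refs=null H, marked=A B D E G H K
Unmarked (collected): C F I J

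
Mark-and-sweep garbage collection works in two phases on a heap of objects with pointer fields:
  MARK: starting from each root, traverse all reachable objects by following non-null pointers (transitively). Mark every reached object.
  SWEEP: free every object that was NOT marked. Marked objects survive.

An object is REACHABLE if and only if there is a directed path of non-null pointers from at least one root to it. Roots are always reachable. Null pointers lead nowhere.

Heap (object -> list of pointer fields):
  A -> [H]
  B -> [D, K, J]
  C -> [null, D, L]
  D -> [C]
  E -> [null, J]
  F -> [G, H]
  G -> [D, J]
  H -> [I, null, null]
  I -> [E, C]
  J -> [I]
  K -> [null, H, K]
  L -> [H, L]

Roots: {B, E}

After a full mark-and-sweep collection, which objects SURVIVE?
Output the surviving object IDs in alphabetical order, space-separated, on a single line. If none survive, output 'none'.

Roots: B E
Mark B: refs=D K J, marked=B
Mark E: refs=null J, marked=B E
Mark D: refs=C, marked=B D E
Mark K: refs=null H K, marked=B D E K
Mark J: refs=I, marked=B D E J K
Mark C: refs=null D L, marked=B C D E J K
Mark H: refs=I null null, marked=B C D E H J K
Mark I: refs=E C, marked=B C D E H I J K
Mark L: refs=H L, marked=B C D E H I J K L
Unmarked (collected): A F G

Answer: B C D E H I J K L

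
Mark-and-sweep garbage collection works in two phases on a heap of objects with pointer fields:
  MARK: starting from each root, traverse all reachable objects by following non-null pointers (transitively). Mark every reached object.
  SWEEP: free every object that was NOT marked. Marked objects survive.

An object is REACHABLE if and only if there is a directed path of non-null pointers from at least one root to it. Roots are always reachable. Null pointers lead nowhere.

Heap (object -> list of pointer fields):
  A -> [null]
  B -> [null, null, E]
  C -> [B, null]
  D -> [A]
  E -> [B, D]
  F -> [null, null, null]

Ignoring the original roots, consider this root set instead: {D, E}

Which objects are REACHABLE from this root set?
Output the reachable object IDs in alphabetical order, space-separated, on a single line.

Answer: A B D E

Derivation:
Roots: D E
Mark D: refs=A, marked=D
Mark E: refs=B D, marked=D E
Mark A: refs=null, marked=A D E
Mark B: refs=null null E, marked=A B D E
Unmarked (collected): C F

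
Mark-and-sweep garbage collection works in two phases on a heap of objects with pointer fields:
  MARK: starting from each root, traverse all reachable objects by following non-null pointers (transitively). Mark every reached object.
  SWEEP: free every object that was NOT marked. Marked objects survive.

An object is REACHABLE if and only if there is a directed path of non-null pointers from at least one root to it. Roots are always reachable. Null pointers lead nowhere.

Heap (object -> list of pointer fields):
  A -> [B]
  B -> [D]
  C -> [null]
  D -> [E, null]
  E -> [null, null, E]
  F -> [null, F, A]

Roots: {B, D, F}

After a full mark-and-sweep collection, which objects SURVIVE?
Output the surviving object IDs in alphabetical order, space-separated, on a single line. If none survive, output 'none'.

Roots: B D F
Mark B: refs=D, marked=B
Mark D: refs=E null, marked=B D
Mark F: refs=null F A, marked=B D F
Mark E: refs=null null E, marked=B D E F
Mark A: refs=B, marked=A B D E F
Unmarked (collected): C

Answer: A B D E F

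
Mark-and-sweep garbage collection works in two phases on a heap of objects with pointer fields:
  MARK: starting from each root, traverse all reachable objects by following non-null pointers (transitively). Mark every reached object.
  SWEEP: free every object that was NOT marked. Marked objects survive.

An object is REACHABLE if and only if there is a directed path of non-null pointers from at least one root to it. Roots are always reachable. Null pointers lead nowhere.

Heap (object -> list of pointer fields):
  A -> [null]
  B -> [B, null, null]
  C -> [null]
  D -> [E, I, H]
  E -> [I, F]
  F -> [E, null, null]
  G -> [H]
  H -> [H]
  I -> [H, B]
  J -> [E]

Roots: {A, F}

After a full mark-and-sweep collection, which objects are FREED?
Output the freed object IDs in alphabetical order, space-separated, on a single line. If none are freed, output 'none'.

Answer: C D G J

Derivation:
Roots: A F
Mark A: refs=null, marked=A
Mark F: refs=E null null, marked=A F
Mark E: refs=I F, marked=A E F
Mark I: refs=H B, marked=A E F I
Mark H: refs=H, marked=A E F H I
Mark B: refs=B null null, marked=A B E F H I
Unmarked (collected): C D G J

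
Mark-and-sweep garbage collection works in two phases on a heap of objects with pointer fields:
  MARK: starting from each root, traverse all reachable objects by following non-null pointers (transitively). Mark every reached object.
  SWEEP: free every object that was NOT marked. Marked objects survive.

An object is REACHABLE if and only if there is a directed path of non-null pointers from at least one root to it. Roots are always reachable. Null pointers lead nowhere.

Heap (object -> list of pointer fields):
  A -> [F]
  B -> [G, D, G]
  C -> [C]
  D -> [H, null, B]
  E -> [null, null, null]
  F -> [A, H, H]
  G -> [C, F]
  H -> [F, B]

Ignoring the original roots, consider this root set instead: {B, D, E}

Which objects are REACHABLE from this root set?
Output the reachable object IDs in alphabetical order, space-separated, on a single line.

Answer: A B C D E F G H

Derivation:
Roots: B D E
Mark B: refs=G D G, marked=B
Mark D: refs=H null B, marked=B D
Mark E: refs=null null null, marked=B D E
Mark G: refs=C F, marked=B D E G
Mark H: refs=F B, marked=B D E G H
Mark C: refs=C, marked=B C D E G H
Mark F: refs=A H H, marked=B C D E F G H
Mark A: refs=F, marked=A B C D E F G H
Unmarked (collected): (none)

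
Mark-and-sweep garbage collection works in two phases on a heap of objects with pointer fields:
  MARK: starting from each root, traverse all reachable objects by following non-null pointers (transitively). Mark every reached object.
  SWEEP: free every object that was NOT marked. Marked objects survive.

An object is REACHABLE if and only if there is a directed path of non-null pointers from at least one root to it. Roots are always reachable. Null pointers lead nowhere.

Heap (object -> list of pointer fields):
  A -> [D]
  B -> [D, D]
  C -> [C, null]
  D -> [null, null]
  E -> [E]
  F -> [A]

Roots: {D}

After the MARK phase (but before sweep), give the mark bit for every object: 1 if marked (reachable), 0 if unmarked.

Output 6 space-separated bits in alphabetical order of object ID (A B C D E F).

Answer: 0 0 0 1 0 0

Derivation:
Roots: D
Mark D: refs=null null, marked=D
Unmarked (collected): A B C E F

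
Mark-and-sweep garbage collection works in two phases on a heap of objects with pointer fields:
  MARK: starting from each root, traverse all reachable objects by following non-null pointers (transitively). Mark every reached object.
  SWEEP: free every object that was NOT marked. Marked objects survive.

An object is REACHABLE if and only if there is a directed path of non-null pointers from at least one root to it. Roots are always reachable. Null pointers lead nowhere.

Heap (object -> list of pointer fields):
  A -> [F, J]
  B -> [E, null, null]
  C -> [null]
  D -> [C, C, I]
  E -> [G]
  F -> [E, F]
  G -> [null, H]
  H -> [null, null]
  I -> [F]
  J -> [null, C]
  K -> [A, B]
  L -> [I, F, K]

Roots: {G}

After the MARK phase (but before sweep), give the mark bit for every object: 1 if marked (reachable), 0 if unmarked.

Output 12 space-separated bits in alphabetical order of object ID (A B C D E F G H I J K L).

Answer: 0 0 0 0 0 0 1 1 0 0 0 0

Derivation:
Roots: G
Mark G: refs=null H, marked=G
Mark H: refs=null null, marked=G H
Unmarked (collected): A B C D E F I J K L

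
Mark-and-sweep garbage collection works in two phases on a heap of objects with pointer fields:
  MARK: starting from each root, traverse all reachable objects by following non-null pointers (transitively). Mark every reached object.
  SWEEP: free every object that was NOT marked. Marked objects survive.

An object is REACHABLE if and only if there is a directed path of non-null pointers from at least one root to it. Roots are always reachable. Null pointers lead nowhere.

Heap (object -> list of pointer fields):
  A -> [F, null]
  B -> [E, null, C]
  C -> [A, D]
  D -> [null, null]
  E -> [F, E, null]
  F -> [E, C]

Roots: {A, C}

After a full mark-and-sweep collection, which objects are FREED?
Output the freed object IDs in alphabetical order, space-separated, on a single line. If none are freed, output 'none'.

Answer: B

Derivation:
Roots: A C
Mark A: refs=F null, marked=A
Mark C: refs=A D, marked=A C
Mark F: refs=E C, marked=A C F
Mark D: refs=null null, marked=A C D F
Mark E: refs=F E null, marked=A C D E F
Unmarked (collected): B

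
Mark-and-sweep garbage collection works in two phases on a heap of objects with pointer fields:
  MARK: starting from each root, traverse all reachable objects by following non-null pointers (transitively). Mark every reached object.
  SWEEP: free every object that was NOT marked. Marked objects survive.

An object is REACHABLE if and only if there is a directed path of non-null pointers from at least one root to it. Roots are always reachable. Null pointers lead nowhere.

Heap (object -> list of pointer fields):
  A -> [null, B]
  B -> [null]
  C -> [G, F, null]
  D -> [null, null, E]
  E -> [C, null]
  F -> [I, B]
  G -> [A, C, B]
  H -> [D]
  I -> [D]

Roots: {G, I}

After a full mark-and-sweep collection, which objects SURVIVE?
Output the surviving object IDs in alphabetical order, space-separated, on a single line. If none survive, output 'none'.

Answer: A B C D E F G I

Derivation:
Roots: G I
Mark G: refs=A C B, marked=G
Mark I: refs=D, marked=G I
Mark A: refs=null B, marked=A G I
Mark C: refs=G F null, marked=A C G I
Mark B: refs=null, marked=A B C G I
Mark D: refs=null null E, marked=A B C D G I
Mark F: refs=I B, marked=A B C D F G I
Mark E: refs=C null, marked=A B C D E F G I
Unmarked (collected): H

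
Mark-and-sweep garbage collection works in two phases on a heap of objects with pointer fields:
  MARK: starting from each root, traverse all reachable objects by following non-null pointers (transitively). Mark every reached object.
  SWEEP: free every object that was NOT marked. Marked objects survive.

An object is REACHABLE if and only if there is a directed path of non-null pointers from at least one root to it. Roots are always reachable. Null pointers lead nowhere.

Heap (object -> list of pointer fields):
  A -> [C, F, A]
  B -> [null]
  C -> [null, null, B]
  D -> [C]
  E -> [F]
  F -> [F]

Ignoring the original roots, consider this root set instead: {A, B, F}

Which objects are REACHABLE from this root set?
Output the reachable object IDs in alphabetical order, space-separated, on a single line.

Roots: A B F
Mark A: refs=C F A, marked=A
Mark B: refs=null, marked=A B
Mark F: refs=F, marked=A B F
Mark C: refs=null null B, marked=A B C F
Unmarked (collected): D E

Answer: A B C F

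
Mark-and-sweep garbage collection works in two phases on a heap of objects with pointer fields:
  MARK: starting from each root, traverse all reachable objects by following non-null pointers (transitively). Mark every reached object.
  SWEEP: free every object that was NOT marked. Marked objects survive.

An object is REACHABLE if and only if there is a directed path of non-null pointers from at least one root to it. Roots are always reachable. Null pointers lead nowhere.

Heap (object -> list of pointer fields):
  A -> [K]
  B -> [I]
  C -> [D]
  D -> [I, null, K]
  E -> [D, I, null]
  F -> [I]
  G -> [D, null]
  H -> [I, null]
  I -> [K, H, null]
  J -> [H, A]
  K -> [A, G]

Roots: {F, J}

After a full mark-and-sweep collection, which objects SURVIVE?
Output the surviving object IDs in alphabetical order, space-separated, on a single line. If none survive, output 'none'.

Answer: A D F G H I J K

Derivation:
Roots: F J
Mark F: refs=I, marked=F
Mark J: refs=H A, marked=F J
Mark I: refs=K H null, marked=F I J
Mark H: refs=I null, marked=F H I J
Mark A: refs=K, marked=A F H I J
Mark K: refs=A G, marked=A F H I J K
Mark G: refs=D null, marked=A F G H I J K
Mark D: refs=I null K, marked=A D F G H I J K
Unmarked (collected): B C E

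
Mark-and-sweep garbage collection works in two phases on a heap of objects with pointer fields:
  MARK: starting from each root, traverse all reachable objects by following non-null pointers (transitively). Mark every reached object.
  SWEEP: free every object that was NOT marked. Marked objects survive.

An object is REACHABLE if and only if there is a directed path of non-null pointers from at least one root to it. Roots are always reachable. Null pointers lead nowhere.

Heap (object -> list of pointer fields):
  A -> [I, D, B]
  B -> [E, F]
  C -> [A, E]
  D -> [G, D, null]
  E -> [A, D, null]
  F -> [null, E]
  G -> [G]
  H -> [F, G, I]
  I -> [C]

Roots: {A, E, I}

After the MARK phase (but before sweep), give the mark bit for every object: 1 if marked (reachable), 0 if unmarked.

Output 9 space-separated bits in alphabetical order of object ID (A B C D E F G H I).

Answer: 1 1 1 1 1 1 1 0 1

Derivation:
Roots: A E I
Mark A: refs=I D B, marked=A
Mark E: refs=A D null, marked=A E
Mark I: refs=C, marked=A E I
Mark D: refs=G D null, marked=A D E I
Mark B: refs=E F, marked=A B D E I
Mark C: refs=A E, marked=A B C D E I
Mark G: refs=G, marked=A B C D E G I
Mark F: refs=null E, marked=A B C D E F G I
Unmarked (collected): H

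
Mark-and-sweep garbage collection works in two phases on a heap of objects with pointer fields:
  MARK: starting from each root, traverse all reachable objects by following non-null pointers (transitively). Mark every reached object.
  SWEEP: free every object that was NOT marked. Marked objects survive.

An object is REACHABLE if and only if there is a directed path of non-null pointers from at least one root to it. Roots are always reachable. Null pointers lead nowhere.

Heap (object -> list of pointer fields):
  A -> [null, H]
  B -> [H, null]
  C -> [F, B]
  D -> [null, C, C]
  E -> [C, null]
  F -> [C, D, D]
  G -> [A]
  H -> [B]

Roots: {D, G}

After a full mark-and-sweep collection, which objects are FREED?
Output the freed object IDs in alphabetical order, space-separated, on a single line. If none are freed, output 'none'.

Answer: E

Derivation:
Roots: D G
Mark D: refs=null C C, marked=D
Mark G: refs=A, marked=D G
Mark C: refs=F B, marked=C D G
Mark A: refs=null H, marked=A C D G
Mark F: refs=C D D, marked=A C D F G
Mark B: refs=H null, marked=A B C D F G
Mark H: refs=B, marked=A B C D F G H
Unmarked (collected): E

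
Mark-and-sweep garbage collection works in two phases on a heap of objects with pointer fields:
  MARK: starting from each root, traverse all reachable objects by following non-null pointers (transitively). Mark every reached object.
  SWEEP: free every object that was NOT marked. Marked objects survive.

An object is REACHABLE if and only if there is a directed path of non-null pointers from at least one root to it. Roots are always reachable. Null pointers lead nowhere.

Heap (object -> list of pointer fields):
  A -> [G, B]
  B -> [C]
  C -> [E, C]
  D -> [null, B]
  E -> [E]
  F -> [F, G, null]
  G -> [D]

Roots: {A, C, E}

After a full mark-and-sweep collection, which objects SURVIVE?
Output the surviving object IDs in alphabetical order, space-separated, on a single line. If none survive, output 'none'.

Roots: A C E
Mark A: refs=G B, marked=A
Mark C: refs=E C, marked=A C
Mark E: refs=E, marked=A C E
Mark G: refs=D, marked=A C E G
Mark B: refs=C, marked=A B C E G
Mark D: refs=null B, marked=A B C D E G
Unmarked (collected): F

Answer: A B C D E G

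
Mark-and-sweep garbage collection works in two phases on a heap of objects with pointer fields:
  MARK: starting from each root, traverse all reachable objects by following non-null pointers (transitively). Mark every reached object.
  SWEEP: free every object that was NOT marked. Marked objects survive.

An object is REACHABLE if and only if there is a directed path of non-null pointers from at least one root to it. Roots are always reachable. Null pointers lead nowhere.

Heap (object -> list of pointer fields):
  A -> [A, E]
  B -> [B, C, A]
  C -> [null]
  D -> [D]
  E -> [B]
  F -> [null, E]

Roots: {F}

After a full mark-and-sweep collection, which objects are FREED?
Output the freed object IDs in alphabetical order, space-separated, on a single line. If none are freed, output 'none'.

Roots: F
Mark F: refs=null E, marked=F
Mark E: refs=B, marked=E F
Mark B: refs=B C A, marked=B E F
Mark C: refs=null, marked=B C E F
Mark A: refs=A E, marked=A B C E F
Unmarked (collected): D

Answer: D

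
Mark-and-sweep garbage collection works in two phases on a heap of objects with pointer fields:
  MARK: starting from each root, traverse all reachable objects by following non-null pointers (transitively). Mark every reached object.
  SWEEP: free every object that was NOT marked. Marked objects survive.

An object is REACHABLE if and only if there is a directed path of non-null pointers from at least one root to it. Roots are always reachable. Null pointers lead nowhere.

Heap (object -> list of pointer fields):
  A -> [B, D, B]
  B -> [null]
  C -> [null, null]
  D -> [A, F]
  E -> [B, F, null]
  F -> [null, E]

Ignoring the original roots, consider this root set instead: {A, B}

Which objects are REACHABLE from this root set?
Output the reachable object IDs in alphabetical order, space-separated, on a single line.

Roots: A B
Mark A: refs=B D B, marked=A
Mark B: refs=null, marked=A B
Mark D: refs=A F, marked=A B D
Mark F: refs=null E, marked=A B D F
Mark E: refs=B F null, marked=A B D E F
Unmarked (collected): C

Answer: A B D E F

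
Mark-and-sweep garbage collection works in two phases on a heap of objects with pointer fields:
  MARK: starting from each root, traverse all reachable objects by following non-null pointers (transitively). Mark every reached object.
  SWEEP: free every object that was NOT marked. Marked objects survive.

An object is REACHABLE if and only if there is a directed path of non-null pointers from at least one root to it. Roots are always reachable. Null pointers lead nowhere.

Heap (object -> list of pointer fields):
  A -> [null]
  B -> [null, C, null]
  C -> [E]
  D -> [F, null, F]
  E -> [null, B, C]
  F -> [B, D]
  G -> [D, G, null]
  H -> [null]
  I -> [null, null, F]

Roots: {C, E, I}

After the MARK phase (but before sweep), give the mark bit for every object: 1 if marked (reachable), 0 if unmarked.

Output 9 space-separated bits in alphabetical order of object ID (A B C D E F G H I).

Roots: C E I
Mark C: refs=E, marked=C
Mark E: refs=null B C, marked=C E
Mark I: refs=null null F, marked=C E I
Mark B: refs=null C null, marked=B C E I
Mark F: refs=B D, marked=B C E F I
Mark D: refs=F null F, marked=B C D E F I
Unmarked (collected): A G H

Answer: 0 1 1 1 1 1 0 0 1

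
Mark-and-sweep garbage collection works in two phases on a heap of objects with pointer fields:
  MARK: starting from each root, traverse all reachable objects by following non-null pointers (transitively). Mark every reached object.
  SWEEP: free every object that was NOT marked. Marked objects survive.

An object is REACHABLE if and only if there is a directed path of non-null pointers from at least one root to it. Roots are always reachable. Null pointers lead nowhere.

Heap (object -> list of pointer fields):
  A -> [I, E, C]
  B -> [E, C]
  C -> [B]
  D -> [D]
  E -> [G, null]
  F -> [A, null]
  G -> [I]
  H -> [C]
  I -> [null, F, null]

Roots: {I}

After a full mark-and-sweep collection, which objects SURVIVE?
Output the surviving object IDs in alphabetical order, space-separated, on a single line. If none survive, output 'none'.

Answer: A B C E F G I

Derivation:
Roots: I
Mark I: refs=null F null, marked=I
Mark F: refs=A null, marked=F I
Mark A: refs=I E C, marked=A F I
Mark E: refs=G null, marked=A E F I
Mark C: refs=B, marked=A C E F I
Mark G: refs=I, marked=A C E F G I
Mark B: refs=E C, marked=A B C E F G I
Unmarked (collected): D H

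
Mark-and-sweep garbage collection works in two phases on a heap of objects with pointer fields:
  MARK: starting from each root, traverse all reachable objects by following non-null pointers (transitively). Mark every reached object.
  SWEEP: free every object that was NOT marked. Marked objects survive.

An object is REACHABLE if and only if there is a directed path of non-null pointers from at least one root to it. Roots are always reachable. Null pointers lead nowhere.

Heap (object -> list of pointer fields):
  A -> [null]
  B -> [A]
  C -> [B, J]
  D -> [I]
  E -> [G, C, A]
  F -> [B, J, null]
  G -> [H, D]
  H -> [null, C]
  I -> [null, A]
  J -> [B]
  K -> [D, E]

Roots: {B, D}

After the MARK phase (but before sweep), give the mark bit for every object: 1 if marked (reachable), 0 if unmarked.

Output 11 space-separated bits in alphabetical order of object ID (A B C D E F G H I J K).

Roots: B D
Mark B: refs=A, marked=B
Mark D: refs=I, marked=B D
Mark A: refs=null, marked=A B D
Mark I: refs=null A, marked=A B D I
Unmarked (collected): C E F G H J K

Answer: 1 1 0 1 0 0 0 0 1 0 0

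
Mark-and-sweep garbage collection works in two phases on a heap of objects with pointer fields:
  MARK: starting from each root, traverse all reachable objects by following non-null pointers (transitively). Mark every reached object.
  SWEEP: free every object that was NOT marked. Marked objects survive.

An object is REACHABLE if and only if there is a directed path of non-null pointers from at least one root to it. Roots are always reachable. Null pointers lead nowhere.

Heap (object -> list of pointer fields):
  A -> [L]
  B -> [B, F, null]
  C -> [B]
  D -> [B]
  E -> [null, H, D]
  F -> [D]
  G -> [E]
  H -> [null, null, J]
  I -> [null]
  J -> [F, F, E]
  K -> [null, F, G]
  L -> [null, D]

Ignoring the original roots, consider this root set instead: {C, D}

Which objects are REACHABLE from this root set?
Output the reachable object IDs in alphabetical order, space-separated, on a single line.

Answer: B C D F

Derivation:
Roots: C D
Mark C: refs=B, marked=C
Mark D: refs=B, marked=C D
Mark B: refs=B F null, marked=B C D
Mark F: refs=D, marked=B C D F
Unmarked (collected): A E G H I J K L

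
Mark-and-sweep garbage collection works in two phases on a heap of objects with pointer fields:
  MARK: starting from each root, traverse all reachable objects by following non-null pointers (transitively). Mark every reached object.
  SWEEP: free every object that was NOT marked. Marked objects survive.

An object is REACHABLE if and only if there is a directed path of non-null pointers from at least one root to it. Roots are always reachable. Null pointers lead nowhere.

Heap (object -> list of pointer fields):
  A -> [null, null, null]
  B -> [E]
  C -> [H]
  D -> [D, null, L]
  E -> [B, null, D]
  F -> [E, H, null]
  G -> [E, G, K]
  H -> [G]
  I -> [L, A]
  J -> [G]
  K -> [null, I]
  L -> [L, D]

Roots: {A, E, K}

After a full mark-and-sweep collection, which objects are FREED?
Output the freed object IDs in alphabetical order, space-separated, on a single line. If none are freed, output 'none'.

Roots: A E K
Mark A: refs=null null null, marked=A
Mark E: refs=B null D, marked=A E
Mark K: refs=null I, marked=A E K
Mark B: refs=E, marked=A B E K
Mark D: refs=D null L, marked=A B D E K
Mark I: refs=L A, marked=A B D E I K
Mark L: refs=L D, marked=A B D E I K L
Unmarked (collected): C F G H J

Answer: C F G H J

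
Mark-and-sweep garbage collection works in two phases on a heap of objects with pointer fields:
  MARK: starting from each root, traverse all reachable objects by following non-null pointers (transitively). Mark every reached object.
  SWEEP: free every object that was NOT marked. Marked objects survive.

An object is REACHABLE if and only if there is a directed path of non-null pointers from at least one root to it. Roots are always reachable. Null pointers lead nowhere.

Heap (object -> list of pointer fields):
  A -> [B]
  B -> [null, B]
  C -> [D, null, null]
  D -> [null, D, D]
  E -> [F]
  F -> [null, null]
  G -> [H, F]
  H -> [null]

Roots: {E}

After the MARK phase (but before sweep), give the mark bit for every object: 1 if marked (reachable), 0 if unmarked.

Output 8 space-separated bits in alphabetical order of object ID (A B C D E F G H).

Roots: E
Mark E: refs=F, marked=E
Mark F: refs=null null, marked=E F
Unmarked (collected): A B C D G H

Answer: 0 0 0 0 1 1 0 0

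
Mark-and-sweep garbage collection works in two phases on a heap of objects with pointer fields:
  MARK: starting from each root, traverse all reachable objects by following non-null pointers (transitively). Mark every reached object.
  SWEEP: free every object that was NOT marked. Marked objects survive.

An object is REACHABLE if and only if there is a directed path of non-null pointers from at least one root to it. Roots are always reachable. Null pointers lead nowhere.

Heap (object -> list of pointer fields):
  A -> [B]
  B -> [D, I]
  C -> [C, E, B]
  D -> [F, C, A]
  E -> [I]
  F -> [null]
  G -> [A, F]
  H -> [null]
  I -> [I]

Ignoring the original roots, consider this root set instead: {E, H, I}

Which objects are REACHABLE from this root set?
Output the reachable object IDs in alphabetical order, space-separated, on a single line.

Answer: E H I

Derivation:
Roots: E H I
Mark E: refs=I, marked=E
Mark H: refs=null, marked=E H
Mark I: refs=I, marked=E H I
Unmarked (collected): A B C D F G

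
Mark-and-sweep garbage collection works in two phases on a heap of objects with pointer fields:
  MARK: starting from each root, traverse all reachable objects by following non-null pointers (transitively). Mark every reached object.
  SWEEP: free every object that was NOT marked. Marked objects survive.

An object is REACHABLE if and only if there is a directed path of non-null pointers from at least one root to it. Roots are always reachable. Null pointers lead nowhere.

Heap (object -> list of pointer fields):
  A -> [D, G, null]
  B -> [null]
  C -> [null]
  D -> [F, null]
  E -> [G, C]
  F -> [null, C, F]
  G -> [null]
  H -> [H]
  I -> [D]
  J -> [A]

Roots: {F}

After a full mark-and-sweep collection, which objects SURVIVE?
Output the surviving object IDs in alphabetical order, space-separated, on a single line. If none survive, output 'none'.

Answer: C F

Derivation:
Roots: F
Mark F: refs=null C F, marked=F
Mark C: refs=null, marked=C F
Unmarked (collected): A B D E G H I J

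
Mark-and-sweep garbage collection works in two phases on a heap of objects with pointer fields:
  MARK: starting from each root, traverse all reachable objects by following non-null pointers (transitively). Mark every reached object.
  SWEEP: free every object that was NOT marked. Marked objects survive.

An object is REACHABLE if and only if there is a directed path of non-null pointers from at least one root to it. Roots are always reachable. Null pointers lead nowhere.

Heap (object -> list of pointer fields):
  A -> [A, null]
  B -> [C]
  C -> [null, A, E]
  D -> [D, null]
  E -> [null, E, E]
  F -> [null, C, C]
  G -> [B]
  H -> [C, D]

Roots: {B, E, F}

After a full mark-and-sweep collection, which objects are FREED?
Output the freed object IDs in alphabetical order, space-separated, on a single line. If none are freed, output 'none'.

Answer: D G H

Derivation:
Roots: B E F
Mark B: refs=C, marked=B
Mark E: refs=null E E, marked=B E
Mark F: refs=null C C, marked=B E F
Mark C: refs=null A E, marked=B C E F
Mark A: refs=A null, marked=A B C E F
Unmarked (collected): D G H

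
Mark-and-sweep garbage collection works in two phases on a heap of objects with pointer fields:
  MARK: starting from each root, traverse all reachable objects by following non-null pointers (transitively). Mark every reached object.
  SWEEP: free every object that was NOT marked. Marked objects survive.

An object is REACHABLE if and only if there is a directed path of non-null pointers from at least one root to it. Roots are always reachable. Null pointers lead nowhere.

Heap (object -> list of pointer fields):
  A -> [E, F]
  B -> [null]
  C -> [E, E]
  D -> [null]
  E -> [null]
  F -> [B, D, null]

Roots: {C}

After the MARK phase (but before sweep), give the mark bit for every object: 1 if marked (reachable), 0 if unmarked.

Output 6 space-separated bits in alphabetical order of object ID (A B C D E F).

Answer: 0 0 1 0 1 0

Derivation:
Roots: C
Mark C: refs=E E, marked=C
Mark E: refs=null, marked=C E
Unmarked (collected): A B D F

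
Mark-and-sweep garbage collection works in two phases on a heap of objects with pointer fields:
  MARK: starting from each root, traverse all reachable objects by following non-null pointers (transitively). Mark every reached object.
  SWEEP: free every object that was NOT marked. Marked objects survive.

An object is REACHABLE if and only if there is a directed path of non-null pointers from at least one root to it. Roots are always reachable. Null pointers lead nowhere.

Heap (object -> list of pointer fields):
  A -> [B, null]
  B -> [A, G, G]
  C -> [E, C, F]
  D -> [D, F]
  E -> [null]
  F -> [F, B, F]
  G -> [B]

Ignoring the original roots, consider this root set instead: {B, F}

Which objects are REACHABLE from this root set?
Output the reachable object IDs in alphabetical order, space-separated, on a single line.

Roots: B F
Mark B: refs=A G G, marked=B
Mark F: refs=F B F, marked=B F
Mark A: refs=B null, marked=A B F
Mark G: refs=B, marked=A B F G
Unmarked (collected): C D E

Answer: A B F G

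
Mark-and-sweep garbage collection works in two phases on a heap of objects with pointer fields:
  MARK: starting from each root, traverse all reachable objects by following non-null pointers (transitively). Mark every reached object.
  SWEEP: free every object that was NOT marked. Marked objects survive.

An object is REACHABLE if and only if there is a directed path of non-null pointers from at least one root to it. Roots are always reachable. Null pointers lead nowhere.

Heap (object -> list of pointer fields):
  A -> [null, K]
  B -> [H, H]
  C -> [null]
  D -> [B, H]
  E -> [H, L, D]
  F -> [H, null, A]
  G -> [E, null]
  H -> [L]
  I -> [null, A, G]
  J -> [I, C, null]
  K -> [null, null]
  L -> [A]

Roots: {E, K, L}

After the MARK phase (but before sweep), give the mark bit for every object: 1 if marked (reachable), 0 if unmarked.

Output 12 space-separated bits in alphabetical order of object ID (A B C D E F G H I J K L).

Answer: 1 1 0 1 1 0 0 1 0 0 1 1

Derivation:
Roots: E K L
Mark E: refs=H L D, marked=E
Mark K: refs=null null, marked=E K
Mark L: refs=A, marked=E K L
Mark H: refs=L, marked=E H K L
Mark D: refs=B H, marked=D E H K L
Mark A: refs=null K, marked=A D E H K L
Mark B: refs=H H, marked=A B D E H K L
Unmarked (collected): C F G I J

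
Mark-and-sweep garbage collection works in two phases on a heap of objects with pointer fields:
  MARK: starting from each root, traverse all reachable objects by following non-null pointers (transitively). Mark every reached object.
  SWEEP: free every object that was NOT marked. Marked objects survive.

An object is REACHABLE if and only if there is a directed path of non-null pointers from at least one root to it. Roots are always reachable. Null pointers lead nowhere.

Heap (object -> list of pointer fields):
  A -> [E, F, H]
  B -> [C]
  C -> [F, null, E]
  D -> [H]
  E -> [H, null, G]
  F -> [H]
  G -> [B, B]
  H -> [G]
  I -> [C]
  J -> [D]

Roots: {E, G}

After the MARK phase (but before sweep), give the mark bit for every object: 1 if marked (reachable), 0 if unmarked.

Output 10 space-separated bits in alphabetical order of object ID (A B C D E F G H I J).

Answer: 0 1 1 0 1 1 1 1 0 0

Derivation:
Roots: E G
Mark E: refs=H null G, marked=E
Mark G: refs=B B, marked=E G
Mark H: refs=G, marked=E G H
Mark B: refs=C, marked=B E G H
Mark C: refs=F null E, marked=B C E G H
Mark F: refs=H, marked=B C E F G H
Unmarked (collected): A D I J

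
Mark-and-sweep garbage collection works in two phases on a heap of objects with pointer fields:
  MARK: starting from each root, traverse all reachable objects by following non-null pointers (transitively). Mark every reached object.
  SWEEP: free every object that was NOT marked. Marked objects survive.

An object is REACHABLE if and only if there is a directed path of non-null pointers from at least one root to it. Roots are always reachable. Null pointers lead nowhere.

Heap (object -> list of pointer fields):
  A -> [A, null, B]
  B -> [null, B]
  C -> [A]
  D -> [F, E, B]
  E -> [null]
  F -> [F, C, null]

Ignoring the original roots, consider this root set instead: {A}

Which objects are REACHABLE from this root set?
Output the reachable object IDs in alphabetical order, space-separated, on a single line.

Roots: A
Mark A: refs=A null B, marked=A
Mark B: refs=null B, marked=A B
Unmarked (collected): C D E F

Answer: A B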